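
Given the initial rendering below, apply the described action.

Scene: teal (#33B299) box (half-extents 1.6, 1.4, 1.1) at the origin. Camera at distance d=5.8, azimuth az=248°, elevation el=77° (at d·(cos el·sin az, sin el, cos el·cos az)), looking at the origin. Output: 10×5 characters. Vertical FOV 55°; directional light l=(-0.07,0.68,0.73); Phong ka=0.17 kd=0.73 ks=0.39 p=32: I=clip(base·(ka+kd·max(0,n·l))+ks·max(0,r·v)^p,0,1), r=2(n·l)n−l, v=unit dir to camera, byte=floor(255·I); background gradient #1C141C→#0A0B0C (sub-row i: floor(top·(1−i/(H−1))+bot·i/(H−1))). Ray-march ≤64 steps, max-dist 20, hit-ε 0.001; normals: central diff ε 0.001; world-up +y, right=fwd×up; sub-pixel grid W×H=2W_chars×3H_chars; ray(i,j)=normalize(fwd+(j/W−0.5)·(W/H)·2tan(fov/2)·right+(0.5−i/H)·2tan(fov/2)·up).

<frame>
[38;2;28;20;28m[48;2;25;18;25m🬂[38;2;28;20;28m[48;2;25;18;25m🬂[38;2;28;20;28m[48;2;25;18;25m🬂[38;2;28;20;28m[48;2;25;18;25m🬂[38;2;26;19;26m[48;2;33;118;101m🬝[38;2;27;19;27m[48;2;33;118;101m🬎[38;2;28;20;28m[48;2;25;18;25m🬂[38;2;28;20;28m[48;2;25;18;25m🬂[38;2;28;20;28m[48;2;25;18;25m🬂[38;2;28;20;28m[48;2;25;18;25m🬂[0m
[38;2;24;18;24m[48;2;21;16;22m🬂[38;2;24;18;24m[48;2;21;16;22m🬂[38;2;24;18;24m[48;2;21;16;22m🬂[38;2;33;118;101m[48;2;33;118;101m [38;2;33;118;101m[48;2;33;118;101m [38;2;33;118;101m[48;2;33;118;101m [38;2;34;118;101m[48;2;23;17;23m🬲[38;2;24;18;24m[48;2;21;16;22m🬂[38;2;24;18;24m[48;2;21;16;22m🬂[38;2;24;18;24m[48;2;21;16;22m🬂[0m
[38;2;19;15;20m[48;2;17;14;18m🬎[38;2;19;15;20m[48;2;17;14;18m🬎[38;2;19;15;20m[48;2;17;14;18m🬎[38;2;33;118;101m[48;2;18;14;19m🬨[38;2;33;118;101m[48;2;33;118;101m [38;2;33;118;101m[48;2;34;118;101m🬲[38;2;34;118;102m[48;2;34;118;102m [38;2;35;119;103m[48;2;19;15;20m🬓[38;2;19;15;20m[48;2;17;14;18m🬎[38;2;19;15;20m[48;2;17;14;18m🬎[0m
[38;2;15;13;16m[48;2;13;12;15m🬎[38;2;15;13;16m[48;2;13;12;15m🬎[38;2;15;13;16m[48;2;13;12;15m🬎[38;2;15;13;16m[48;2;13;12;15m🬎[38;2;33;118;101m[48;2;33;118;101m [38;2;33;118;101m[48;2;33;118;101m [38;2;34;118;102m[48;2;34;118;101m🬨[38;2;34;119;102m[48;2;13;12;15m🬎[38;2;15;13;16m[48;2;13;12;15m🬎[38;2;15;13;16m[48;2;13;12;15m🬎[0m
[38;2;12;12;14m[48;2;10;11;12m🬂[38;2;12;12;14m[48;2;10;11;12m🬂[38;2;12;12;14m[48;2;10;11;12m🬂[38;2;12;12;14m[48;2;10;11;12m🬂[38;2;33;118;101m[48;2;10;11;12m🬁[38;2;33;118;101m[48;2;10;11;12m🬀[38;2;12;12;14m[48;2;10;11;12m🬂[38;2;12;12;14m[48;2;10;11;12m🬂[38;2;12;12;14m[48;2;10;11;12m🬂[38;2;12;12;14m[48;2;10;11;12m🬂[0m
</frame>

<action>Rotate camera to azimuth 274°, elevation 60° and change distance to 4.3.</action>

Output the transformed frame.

<frame>
[38;2;28;20;28m[48;2;25;18;25m🬂[38;2;28;20;28m[48;2;25;18;25m🬂[38;2;28;20;28m[48;2;25;18;25m🬂[38;2;28;20;28m[48;2;33;118;101m🬀[38;2;33;118;101m[48;2;33;118;101m [38;2;33;118;101m[48;2;33;118;101m [38;2;33;118;101m[48;2;33;118;101m [38;2;33;118;101m[48;2;26;19;26m▌[38;2;28;20;28m[48;2;25;18;25m🬂[38;2;28;20;28m[48;2;25;18;25m🬂[0m
[38;2;24;18;24m[48;2;21;16;22m🬂[38;2;24;18;24m[48;2;21;16;22m🬂[38;2;33;118;101m[48;2;22;17;23m🬦[38;2;33;118;101m[48;2;33;118;101m [38;2;33;118;101m[48;2;33;118;101m [38;2;33;118;101m[48;2;33;118;101m [38;2;33;118;101m[48;2;33;118;101m [38;2;33;118;101m[48;2;24;18;24m🬺[38;2;24;18;24m[48;2;21;16;22m🬂[38;2;24;18;24m[48;2;21;16;22m🬂[0m
[38;2;19;15;20m[48;2;17;14;18m🬎[38;2;19;15;20m[48;2;17;14;18m🬎[38;2;20;16;21m[48;2;33;118;101m🬀[38;2;33;118;101m[48;2;33;118;101m [38;2;33;118;101m[48;2;33;118;101m [38;2;33;118;101m[48;2;33;118;101m [38;2;33;118;101m[48;2;33;118;101m [38;2;33;118;101m[48;2;33;118;101m [38;2;19;15;20m[48;2;17;14;18m🬎[38;2;19;15;20m[48;2;17;14;18m🬎[0m
[38;2;15;13;16m[48;2;13;12;15m🬎[38;2;33;118;101m[48;2;15;13;16m🬦[38;2;33;118;101m[48;2;33;118;101m [38;2;33;118;101m[48;2;33;118;101m [38;2;33;118;101m[48;2;33;118;101m [38;2;33;118;101m[48;2;33;118;101m [38;2;33;118;101m[48;2;33;118;101m [38;2;33;118;101m[48;2;34;118;102m🬆[38;2;34;119;102m[48;2;15;13;16m🬏[38;2;15;13;16m[48;2;13;12;15m🬎[0m
[38;2;12;12;14m[48;2;10;11;12m🬂[38;2;12;12;14m[48;2;10;11;12m🬂[38;2;11;39;33m[48;2;10;11;12m🬂[38;2;11;39;33m[48;2;10;11;12m🬎[38;2;11;39;33m[48;2;10;11;12m🬎[38;2;11;39;33m[48;2;10;11;12m🬎[38;2;11;39;33m[48;2;34;118;101m🬺[38;2;34;118;102m[48;2;10;25;22m🬂[38;2;34;119;102m[48;2;10;11;12m🬀[38;2;12;12;14m[48;2;10;11;12m🬂[0m
</frame>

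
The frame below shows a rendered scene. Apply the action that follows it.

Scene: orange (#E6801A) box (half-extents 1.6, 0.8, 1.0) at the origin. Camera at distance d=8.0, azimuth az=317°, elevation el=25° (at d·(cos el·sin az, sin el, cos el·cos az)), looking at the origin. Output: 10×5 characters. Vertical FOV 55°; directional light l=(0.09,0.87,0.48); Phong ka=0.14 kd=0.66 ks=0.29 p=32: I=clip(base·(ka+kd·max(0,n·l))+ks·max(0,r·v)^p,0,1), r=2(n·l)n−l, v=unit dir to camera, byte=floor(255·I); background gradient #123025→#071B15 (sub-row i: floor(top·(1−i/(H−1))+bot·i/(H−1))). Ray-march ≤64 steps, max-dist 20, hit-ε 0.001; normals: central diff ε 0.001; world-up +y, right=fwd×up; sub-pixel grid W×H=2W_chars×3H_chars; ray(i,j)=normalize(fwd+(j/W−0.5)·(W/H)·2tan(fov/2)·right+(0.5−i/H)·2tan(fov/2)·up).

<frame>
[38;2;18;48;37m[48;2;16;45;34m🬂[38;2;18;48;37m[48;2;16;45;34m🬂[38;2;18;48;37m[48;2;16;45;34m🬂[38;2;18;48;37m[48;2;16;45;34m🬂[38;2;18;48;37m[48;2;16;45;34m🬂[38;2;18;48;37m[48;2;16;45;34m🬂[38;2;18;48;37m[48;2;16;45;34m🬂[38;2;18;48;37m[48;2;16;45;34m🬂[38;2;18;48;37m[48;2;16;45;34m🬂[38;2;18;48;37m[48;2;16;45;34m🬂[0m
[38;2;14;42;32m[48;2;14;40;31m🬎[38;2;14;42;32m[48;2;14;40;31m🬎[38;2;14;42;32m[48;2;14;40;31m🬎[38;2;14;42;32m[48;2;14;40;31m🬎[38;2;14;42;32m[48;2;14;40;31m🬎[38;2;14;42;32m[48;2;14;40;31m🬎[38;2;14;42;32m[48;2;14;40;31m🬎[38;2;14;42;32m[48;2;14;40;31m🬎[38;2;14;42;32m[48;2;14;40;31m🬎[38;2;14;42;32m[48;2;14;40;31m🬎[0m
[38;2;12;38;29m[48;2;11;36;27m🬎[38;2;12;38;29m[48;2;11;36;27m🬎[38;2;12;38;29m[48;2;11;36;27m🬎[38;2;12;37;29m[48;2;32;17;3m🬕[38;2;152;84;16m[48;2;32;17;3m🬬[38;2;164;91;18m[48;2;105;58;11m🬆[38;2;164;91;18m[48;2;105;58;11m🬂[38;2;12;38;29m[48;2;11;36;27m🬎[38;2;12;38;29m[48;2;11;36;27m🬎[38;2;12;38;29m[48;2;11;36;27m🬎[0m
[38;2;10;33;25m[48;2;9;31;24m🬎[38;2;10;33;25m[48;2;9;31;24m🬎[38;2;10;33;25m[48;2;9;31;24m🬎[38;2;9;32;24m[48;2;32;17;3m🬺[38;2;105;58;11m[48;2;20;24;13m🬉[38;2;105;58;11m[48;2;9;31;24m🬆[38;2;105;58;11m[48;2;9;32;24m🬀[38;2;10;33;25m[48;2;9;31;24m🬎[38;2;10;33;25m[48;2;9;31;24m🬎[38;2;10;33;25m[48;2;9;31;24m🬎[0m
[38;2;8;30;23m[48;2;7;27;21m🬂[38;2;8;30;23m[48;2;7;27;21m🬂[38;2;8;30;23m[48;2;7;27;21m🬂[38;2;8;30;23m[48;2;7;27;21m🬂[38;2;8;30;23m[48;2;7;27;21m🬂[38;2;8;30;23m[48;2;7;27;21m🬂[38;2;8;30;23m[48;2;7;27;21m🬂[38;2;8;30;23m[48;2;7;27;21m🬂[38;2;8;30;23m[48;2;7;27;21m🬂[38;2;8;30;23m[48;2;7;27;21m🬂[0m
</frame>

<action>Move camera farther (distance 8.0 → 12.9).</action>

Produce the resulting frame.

<frame>
[38;2;18;48;37m[48;2;16;45;34m🬂[38;2;18;48;37m[48;2;16;45;34m🬂[38;2;18;48;37m[48;2;16;45;34m🬂[38;2;18;48;37m[48;2;16;45;34m🬂[38;2;18;48;37m[48;2;16;45;34m🬂[38;2;18;48;37m[48;2;16;45;34m🬂[38;2;18;48;37m[48;2;16;45;34m🬂[38;2;18;48;37m[48;2;16;45;34m🬂[38;2;18;48;37m[48;2;16;45;34m🬂[38;2;18;48;37m[48;2;16;45;34m🬂[0m
[38;2;14;42;32m[48;2;14;40;31m🬎[38;2;14;42;32m[48;2;14;40;31m🬎[38;2;14;42;32m[48;2;14;40;31m🬎[38;2;14;42;32m[48;2;14;40;31m🬎[38;2;14;42;32m[48;2;14;40;31m🬎[38;2;14;42;32m[48;2;14;40;31m🬎[38;2;14;42;32m[48;2;14;40;31m🬎[38;2;14;42;32m[48;2;14;40;31m🬎[38;2;14;42;32m[48;2;14;40;31m🬎[38;2;14;42;32m[48;2;14;40;31m🬎[0m
[38;2;12;38;29m[48;2;11;36;27m🬎[38;2;12;38;29m[48;2;11;36;27m🬎[38;2;12;38;29m[48;2;11;36;27m🬎[38;2;12;38;29m[48;2;11;36;27m🬎[38;2;24;25;13m[48;2;164;91;18m🬴[38;2;13;39;30m[48;2;119;66;12m🬂[38;2;105;58;11m[48;2;12;37;28m🬃[38;2;12;38;29m[48;2;11;36;27m🬎[38;2;12;38;29m[48;2;11;36;27m🬎[38;2;12;38;29m[48;2;11;36;27m🬎[0m
[38;2;10;33;25m[48;2;9;31;24m🬎[38;2;10;33;25m[48;2;9;31;24m🬎[38;2;10;33;25m[48;2;9;31;24m🬎[38;2;10;33;25m[48;2;9;31;24m🬎[38;2;9;32;24m[48;2;32;17;3m🬺[38;2;105;58;11m[48;2;9;32;24m🬀[38;2;10;33;25m[48;2;9;31;24m🬎[38;2;10;33;25m[48;2;9;31;24m🬎[38;2;10;33;25m[48;2;9;31;24m🬎[38;2;10;33;25m[48;2;9;31;24m🬎[0m
[38;2;8;30;23m[48;2;7;27;21m🬂[38;2;8;30;23m[48;2;7;27;21m🬂[38;2;8;30;23m[48;2;7;27;21m🬂[38;2;8;30;23m[48;2;7;27;21m🬂[38;2;8;30;23m[48;2;7;27;21m🬂[38;2;8;30;23m[48;2;7;27;21m🬂[38;2;8;30;23m[48;2;7;27;21m🬂[38;2;8;30;23m[48;2;7;27;21m🬂[38;2;8;30;23m[48;2;7;27;21m🬂[38;2;8;30;23m[48;2;7;27;21m🬂[0m
</frame>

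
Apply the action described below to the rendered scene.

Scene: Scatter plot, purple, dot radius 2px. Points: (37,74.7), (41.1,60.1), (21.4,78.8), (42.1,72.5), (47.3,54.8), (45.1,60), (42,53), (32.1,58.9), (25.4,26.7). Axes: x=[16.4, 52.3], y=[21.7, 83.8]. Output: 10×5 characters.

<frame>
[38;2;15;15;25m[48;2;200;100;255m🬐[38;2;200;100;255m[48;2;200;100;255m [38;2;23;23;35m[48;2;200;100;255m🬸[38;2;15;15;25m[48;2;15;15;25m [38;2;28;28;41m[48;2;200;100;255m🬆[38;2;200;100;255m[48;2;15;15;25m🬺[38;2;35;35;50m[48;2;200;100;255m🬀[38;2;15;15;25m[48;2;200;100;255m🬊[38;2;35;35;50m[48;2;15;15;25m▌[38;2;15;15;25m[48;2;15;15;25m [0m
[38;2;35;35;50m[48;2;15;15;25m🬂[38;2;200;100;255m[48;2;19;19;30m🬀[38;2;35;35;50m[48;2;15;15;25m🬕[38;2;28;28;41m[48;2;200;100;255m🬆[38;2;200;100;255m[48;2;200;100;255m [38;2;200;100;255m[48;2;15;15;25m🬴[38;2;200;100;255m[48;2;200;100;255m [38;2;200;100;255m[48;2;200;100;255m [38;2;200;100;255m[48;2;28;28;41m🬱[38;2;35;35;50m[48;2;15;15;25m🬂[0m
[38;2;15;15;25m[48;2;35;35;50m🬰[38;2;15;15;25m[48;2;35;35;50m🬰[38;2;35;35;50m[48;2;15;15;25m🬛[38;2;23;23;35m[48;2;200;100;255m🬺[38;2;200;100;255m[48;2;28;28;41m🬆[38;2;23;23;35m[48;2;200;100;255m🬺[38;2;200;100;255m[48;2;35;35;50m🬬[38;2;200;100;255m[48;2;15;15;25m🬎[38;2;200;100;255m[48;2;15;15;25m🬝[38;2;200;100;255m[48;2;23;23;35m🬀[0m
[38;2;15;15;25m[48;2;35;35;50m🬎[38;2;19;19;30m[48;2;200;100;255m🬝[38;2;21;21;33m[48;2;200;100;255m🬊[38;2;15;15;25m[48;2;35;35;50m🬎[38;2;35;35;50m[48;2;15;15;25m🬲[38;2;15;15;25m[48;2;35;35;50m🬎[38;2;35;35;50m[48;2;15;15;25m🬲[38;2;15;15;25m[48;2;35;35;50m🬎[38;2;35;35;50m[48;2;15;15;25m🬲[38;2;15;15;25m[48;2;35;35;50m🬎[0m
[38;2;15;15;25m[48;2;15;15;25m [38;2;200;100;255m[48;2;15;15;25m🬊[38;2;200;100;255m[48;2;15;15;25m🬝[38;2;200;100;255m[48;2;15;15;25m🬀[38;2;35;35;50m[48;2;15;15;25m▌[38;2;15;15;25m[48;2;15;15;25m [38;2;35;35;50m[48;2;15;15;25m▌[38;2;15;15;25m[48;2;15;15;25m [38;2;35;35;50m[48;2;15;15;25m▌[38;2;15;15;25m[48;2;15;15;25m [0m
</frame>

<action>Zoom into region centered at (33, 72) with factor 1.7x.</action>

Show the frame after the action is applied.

<frame>
[38;2;15;15;25m[48;2;200;100;255m🬬[38;2;15;15;25m[48;2;15;15;25m [38;2;35;35;50m[48;2;15;15;25m▌[38;2;15;15;25m[48;2;15;15;25m [38;2;35;35;50m[48;2;15;15;25m▌[38;2;15;15;25m[48;2;15;15;25m [38;2;35;35;50m[48;2;15;15;25m▌[38;2;15;15;25m[48;2;15;15;25m [38;2;35;35;50m[48;2;15;15;25m▌[38;2;15;15;25m[48;2;15;15;25m [0m
[38;2;200;100;255m[48;2;200;100;255m [38;2;200;100;255m[48;2;23;23;35m🬃[38;2;35;35;50m[48;2;15;15;25m🬕[38;2;35;35;50m[48;2;15;15;25m🬂[38;2;35;35;50m[48;2;15;15;25m🬕[38;2;23;23;35m[48;2;200;100;255m🬝[38;2;35;35;50m[48;2;200;100;255m🬀[38;2;200;100;255m[48;2;28;28;41m🬱[38;2;35;35;50m[48;2;200;100;255m🬆[38;2;23;23;35m[48;2;200;100;255m🬬[0m
[38;2;200;100;255m[48;2;23;23;35m🬀[38;2;15;15;25m[48;2;35;35;50m🬰[38;2;35;35;50m[48;2;15;15;25m🬛[38;2;15;15;25m[48;2;35;35;50m🬰[38;2;35;35;50m[48;2;15;15;25m🬛[38;2;15;15;25m[48;2;35;35;50m🬰[38;2;200;100;255m[48;2;28;28;41m🬊[38;2;200;100;255m[48;2;25;25;37m🬂[38;2;200;100;255m[48;2;35;35;50m🬬[38;2;200;100;255m[48;2;21;21;33m🬆[0m
[38;2;15;15;25m[48;2;35;35;50m🬎[38;2;15;15;25m[48;2;35;35;50m🬎[38;2;35;35;50m[48;2;15;15;25m🬲[38;2;19;19;30m[48;2;200;100;255m🬝[38;2;21;21;33m[48;2;200;100;255m🬊[38;2;15;15;25m[48;2;35;35;50m🬎[38;2;35;35;50m[48;2;15;15;25m🬲[38;2;15;15;25m[48;2;200;100;255m🬆[38;2;200;100;255m[48;2;15;15;25m🬺[38;2;19;19;30m[48;2;200;100;255m🬬[0m
[38;2;15;15;25m[48;2;15;15;25m [38;2;15;15;25m[48;2;15;15;25m [38;2;35;35;50m[48;2;15;15;25m▌[38;2;200;100;255m[48;2;15;15;25m🬊[38;2;200;100;255m[48;2;15;15;25m🬝[38;2;200;100;255m[48;2;15;15;25m🬀[38;2;35;35;50m[48;2;15;15;25m▌[38;2;15;15;25m[48;2;200;100;255m🬛[38;2;200;100;255m[48;2;200;100;255m [38;2;15;15;25m[48;2;200;100;255m🬊[0m
</frame>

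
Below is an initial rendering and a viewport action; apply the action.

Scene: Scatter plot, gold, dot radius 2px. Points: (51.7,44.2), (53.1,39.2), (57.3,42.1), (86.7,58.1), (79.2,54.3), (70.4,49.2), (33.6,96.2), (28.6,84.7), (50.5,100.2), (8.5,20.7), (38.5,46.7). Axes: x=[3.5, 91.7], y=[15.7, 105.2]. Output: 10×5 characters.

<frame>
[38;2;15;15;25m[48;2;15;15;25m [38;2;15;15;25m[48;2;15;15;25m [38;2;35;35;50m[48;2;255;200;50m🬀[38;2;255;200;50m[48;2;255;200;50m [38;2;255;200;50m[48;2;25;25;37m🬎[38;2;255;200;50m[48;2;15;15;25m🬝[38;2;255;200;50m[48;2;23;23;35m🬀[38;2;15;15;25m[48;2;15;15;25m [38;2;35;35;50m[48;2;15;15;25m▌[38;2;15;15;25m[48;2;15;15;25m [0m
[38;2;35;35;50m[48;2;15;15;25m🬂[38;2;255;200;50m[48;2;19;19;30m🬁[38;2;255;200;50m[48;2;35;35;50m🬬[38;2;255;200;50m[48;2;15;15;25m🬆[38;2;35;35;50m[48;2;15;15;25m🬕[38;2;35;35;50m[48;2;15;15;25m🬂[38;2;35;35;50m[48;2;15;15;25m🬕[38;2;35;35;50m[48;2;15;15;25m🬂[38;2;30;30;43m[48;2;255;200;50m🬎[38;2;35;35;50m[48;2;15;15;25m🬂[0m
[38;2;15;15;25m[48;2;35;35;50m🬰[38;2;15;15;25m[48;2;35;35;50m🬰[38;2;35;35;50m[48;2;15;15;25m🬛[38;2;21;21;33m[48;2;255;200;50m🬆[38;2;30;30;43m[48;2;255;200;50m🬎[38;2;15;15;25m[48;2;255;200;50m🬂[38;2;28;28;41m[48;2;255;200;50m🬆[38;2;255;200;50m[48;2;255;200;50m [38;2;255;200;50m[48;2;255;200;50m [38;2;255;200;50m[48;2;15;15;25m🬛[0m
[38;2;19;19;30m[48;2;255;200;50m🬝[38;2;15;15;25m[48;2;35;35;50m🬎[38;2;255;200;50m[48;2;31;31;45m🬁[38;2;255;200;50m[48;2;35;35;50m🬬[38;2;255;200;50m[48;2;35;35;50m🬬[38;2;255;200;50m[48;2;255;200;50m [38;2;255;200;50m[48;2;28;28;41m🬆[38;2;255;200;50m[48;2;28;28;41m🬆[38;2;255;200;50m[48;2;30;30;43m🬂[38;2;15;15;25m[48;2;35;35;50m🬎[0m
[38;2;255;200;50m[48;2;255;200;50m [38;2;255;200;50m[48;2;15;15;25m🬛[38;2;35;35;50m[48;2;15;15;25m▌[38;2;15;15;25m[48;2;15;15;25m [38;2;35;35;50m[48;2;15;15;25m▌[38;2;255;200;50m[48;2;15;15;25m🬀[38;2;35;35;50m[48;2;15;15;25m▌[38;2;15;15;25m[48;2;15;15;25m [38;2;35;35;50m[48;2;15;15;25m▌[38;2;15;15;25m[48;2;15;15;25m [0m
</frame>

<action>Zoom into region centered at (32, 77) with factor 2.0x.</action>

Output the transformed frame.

<frame>
[38;2;15;15;25m[48;2;15;15;25m [38;2;15;15;25m[48;2;15;15;25m [38;2;35;35;50m[48;2;15;15;25m▌[38;2;15;15;25m[48;2;15;15;25m [38;2;255;200;50m[48;2;25;25;37m🬙[38;2;255;200;50m[48;2;15;15;25m🬝[38;2;255;200;50m[48;2;23;23;35m🬀[38;2;15;15;25m[48;2;255;200;50m🬺[38;2;255;200;50m[48;2;35;35;50m🬬[38;2;255;200;50m[48;2;15;15;25m🬆[0m
[38;2;35;35;50m[48;2;15;15;25m🬂[38;2;35;35;50m[48;2;15;15;25m🬂[38;2;35;35;50m[48;2;15;15;25m🬕[38;2;255;200;50m[48;2;25;25;37m🬫[38;2;255;200;50m[48;2;255;200;50m [38;2;255;200;50m[48;2;23;23;35m🬃[38;2;35;35;50m[48;2;15;15;25m🬕[38;2;35;35;50m[48;2;15;15;25m🬂[38;2;35;35;50m[48;2;15;15;25m🬕[38;2;35;35;50m[48;2;15;15;25m🬂[0m
[38;2;15;15;25m[48;2;35;35;50m🬰[38;2;15;15;25m[48;2;35;35;50m🬰[38;2;35;35;50m[48;2;15;15;25m🬛[38;2;15;15;25m[48;2;35;35;50m🬰[38;2;255;200;50m[48;2;27;27;40m🬀[38;2;15;15;25m[48;2;35;35;50m🬰[38;2;35;35;50m[48;2;15;15;25m🬛[38;2;15;15;25m[48;2;35;35;50m🬰[38;2;35;35;50m[48;2;15;15;25m🬛[38;2;15;15;25m[48;2;35;35;50m🬰[0m
[38;2;15;15;25m[48;2;35;35;50m🬎[38;2;15;15;25m[48;2;35;35;50m🬎[38;2;35;35;50m[48;2;15;15;25m🬲[38;2;15;15;25m[48;2;35;35;50m🬎[38;2;35;35;50m[48;2;15;15;25m🬲[38;2;15;15;25m[48;2;35;35;50m🬎[38;2;35;35;50m[48;2;15;15;25m🬲[38;2;15;15;25m[48;2;35;35;50m🬎[38;2;35;35;50m[48;2;15;15;25m🬲[38;2;15;15;25m[48;2;35;35;50m🬎[0m
[38;2;15;15;25m[48;2;15;15;25m [38;2;15;15;25m[48;2;15;15;25m [38;2;35;35;50m[48;2;15;15;25m▌[38;2;15;15;25m[48;2;15;15;25m [38;2;35;35;50m[48;2;15;15;25m▌[38;2;15;15;25m[48;2;15;15;25m [38;2;35;35;50m[48;2;15;15;25m▌[38;2;15;15;25m[48;2;15;15;25m [38;2;35;35;50m[48;2;15;15;25m▌[38;2;15;15;25m[48;2;15;15;25m [0m
</frame>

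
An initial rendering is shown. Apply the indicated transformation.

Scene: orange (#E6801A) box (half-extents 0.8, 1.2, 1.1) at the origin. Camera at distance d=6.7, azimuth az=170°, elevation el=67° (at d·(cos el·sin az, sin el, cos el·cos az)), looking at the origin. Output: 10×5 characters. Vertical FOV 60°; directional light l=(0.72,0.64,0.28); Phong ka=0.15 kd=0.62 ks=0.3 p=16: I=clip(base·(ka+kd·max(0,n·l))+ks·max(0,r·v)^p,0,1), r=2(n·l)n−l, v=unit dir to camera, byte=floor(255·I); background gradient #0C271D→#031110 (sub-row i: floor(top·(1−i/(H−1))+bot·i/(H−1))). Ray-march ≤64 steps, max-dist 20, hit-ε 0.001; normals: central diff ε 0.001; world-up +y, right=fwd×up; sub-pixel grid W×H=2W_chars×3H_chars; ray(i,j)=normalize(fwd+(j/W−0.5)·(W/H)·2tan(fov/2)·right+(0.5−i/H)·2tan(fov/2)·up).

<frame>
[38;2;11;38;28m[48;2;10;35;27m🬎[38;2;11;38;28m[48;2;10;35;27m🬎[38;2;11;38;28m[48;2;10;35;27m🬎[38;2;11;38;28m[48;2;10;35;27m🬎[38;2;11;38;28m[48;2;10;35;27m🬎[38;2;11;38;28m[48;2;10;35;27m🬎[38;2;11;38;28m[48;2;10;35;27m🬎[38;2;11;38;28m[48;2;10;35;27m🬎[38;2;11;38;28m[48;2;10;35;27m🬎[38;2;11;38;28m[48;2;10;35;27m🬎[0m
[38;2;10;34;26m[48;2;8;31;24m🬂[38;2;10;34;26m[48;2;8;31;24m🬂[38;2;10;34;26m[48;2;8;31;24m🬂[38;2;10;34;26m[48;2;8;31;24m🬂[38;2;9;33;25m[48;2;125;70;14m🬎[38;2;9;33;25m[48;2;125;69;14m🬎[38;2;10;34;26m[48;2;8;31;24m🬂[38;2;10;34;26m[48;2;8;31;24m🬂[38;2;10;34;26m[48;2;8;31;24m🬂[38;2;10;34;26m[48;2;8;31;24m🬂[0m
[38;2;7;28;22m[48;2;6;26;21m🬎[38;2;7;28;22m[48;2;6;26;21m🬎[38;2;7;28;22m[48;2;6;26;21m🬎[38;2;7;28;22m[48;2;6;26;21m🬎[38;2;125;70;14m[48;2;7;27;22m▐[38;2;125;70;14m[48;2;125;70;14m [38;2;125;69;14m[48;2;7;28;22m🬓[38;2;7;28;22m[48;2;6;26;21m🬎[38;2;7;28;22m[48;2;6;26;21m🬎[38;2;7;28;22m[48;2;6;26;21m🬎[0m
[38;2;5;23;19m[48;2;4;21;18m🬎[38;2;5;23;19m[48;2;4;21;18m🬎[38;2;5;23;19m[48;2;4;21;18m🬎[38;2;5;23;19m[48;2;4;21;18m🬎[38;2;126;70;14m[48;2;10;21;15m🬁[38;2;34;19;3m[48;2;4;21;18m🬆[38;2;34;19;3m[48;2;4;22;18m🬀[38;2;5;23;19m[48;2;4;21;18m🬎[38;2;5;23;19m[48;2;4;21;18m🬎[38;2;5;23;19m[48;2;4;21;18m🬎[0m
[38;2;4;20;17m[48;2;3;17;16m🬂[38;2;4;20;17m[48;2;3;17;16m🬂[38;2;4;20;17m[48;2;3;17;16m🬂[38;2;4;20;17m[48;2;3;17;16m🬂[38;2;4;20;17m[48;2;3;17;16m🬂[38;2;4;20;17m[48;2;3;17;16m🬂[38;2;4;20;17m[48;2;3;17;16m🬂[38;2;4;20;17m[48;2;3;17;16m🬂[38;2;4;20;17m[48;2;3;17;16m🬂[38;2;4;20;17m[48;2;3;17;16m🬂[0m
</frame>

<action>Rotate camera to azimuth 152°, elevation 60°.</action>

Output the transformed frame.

<frame>
[38;2;11;38;28m[48;2;10;35;27m🬎[38;2;11;38;28m[48;2;10;35;27m🬎[38;2;11;38;28m[48;2;10;35;27m🬎[38;2;11;38;28m[48;2;10;35;27m🬎[38;2;11;38;28m[48;2;10;35;27m🬎[38;2;11;38;28m[48;2;10;35;27m🬎[38;2;11;38;28m[48;2;10;35;27m🬎[38;2;11;38;28m[48;2;10;35;27m🬎[38;2;11;38;28m[48;2;10;35;27m🬎[38;2;11;38;28m[48;2;10;35;27m🬎[0m
[38;2;10;34;26m[48;2;8;31;24m🬂[38;2;10;34;26m[48;2;8;31;24m🬂[38;2;10;34;26m[48;2;8;31;24m🬂[38;2;10;34;26m[48;2;8;31;24m🬂[38;2;9;33;25m[48;2;125;69;14m🬎[38;2;9;33;25m[48;2;125;69;14m🬎[38;2;10;34;26m[48;2;8;31;24m🬂[38;2;10;34;26m[48;2;8;31;24m🬂[38;2;10;34;26m[48;2;8;31;24m🬂[38;2;10;34;26m[48;2;8;31;24m🬂[0m
[38;2;7;28;22m[48;2;6;26;21m🬎[38;2;7;28;22m[48;2;6;26;21m🬎[38;2;7;28;22m[48;2;6;26;21m🬎[38;2;7;28;22m[48;2;6;26;21m🬎[38;2;127;70;14m[48;2;6;26;21m🬬[38;2;125;69;14m[48;2;125;69;14m [38;2;125;69;14m[48;2;12;26;18m🬃[38;2;7;28;22m[48;2;6;26;21m🬎[38;2;7;28;22m[48;2;6;26;21m🬎[38;2;7;28;22m[48;2;6;26;21m🬎[0m
[38;2;5;23;19m[48;2;4;21;18m🬎[38;2;5;23;19m[48;2;4;21;18m🬎[38;2;5;23;19m[48;2;4;21;18m🬎[38;2;5;23;19m[48;2;4;21;18m🬎[38;2;137;76;15m[48;2;4;22;18m🬁[38;2;34;19;3m[48;2;4;21;18m🬎[38;2;34;19;3m[48;2;4;22;18m🬀[38;2;5;23;19m[48;2;4;21;18m🬎[38;2;5;23;19m[48;2;4;21;18m🬎[38;2;5;23;19m[48;2;4;21;18m🬎[0m
[38;2;4;20;17m[48;2;3;17;16m🬂[38;2;4;20;17m[48;2;3;17;16m🬂[38;2;4;20;17m[48;2;3;17;16m🬂[38;2;4;20;17m[48;2;3;17;16m🬂[38;2;4;20;17m[48;2;3;17;16m🬂[38;2;4;20;17m[48;2;3;17;16m🬂[38;2;4;20;17m[48;2;3;17;16m🬂[38;2;4;20;17m[48;2;3;17;16m🬂[38;2;4;20;17m[48;2;3;17;16m🬂[38;2;4;20;17m[48;2;3;17;16m🬂[0m
</frame>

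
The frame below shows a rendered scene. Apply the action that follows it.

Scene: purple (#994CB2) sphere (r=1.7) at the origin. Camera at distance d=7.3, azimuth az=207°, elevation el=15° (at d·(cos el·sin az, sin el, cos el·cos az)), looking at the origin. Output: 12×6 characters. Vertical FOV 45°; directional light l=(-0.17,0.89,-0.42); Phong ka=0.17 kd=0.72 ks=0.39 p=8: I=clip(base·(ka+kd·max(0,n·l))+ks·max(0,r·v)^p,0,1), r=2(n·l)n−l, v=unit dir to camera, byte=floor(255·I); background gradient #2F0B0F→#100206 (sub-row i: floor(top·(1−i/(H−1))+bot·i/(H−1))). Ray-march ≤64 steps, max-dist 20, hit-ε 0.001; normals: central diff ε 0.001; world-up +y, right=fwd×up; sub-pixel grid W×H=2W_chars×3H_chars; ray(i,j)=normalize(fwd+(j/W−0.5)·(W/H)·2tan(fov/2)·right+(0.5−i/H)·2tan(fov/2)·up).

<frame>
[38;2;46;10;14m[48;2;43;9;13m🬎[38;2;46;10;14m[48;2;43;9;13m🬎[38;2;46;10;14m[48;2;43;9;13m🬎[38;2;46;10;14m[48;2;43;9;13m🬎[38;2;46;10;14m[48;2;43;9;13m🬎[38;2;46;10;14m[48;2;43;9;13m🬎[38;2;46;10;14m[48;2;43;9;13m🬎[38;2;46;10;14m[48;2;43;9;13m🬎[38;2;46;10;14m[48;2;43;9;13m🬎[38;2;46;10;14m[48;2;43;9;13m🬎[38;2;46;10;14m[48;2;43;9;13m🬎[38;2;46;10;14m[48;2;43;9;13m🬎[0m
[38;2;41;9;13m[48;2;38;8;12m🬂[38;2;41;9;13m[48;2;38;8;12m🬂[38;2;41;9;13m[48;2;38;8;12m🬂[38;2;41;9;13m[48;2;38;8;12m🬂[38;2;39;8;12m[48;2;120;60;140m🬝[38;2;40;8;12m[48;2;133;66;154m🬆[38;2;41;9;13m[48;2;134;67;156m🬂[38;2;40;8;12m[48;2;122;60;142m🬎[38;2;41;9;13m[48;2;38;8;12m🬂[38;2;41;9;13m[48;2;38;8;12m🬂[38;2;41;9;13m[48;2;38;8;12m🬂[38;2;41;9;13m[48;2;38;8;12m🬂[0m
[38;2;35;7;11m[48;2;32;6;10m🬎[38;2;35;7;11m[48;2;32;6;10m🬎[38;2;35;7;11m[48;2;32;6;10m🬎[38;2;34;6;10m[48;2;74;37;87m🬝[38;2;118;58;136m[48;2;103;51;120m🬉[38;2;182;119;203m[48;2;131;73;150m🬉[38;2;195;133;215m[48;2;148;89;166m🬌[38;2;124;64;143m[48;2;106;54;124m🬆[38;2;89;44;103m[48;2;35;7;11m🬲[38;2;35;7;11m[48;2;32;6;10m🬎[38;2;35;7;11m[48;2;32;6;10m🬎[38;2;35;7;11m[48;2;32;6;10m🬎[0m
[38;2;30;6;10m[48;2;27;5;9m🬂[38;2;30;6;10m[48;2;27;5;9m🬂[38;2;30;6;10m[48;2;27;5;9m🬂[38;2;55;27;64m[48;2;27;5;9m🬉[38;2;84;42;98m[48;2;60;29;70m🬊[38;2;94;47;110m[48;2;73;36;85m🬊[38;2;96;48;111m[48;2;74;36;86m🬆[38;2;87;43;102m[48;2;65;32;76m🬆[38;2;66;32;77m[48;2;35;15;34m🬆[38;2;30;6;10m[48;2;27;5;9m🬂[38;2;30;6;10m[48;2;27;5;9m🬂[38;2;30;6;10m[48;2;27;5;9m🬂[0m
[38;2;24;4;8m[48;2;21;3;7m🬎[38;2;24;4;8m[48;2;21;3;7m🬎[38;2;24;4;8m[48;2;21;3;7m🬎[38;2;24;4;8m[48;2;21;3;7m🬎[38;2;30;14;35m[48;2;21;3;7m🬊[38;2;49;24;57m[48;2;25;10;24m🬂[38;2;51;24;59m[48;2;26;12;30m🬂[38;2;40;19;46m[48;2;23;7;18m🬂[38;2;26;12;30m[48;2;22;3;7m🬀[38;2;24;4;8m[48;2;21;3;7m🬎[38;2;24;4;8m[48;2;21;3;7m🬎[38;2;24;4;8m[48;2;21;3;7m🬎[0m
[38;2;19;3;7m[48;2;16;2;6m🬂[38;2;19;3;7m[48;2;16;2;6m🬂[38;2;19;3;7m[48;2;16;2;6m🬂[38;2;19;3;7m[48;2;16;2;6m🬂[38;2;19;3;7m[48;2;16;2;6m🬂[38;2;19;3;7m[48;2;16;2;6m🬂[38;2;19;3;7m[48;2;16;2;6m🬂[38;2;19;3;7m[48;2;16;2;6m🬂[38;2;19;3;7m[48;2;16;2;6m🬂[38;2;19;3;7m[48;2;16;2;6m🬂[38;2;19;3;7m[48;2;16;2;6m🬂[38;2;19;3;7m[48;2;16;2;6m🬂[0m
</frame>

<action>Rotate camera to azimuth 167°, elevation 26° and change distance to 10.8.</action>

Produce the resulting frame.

<frame>
[38;2;46;10;14m[48;2;43;9;13m🬎[38;2;46;10;14m[48;2;43;9;13m🬎[38;2;46;10;14m[48;2;43;9;13m🬎[38;2;46;10;14m[48;2;43;9;13m🬎[38;2;46;10;14m[48;2;43;9;13m🬎[38;2;46;10;14m[48;2;43;9;13m🬎[38;2;46;10;14m[48;2;43;9;13m🬎[38;2;46;10;14m[48;2;43;9;13m🬎[38;2;46;10;14m[48;2;43;9;13m🬎[38;2;46;10;14m[48;2;43;9;13m🬎[38;2;46;10;14m[48;2;43;9;13m🬎[38;2;46;10;14m[48;2;43;9;13m🬎[0m
[38;2;41;9;13m[48;2;38;8;12m🬂[38;2;41;9;13m[48;2;38;8;12m🬂[38;2;41;9;13m[48;2;38;8;12m🬂[38;2;41;9;13m[48;2;38;8;12m🬂[38;2;41;9;13m[48;2;38;8;12m🬂[38;2;41;9;13m[48;2;38;8;12m🬂[38;2;41;9;13m[48;2;38;8;12m🬂[38;2;41;9;13m[48;2;38;8;12m🬂[38;2;41;9;13m[48;2;38;8;12m🬂[38;2;41;9;13m[48;2;38;8;12m🬂[38;2;41;9;13m[48;2;38;8;12m🬂[38;2;41;9;13m[48;2;38;8;12m🬂[0m
[38;2;35;7;11m[48;2;32;6;10m🬎[38;2;35;7;11m[48;2;32;6;10m🬎[38;2;35;7;11m[48;2;32;6;10m🬎[38;2;35;7;11m[48;2;32;6;10m🬎[38;2;34;6;10m[48;2;64;31;74m🬝[38;2;36;7;11m[48;2;110;55;127m🬀[38;2;141;74;162m[48;2;182;119;203m🬊[38;2;123;61;143m[48;2;35;7;11m🬱[38;2;35;7;11m[48;2;32;6;10m🬎[38;2;35;7;11m[48;2;32;6;10m🬎[38;2;35;7;11m[48;2;32;6;10m🬎[38;2;35;7;11m[48;2;32;6;10m🬎[0m
[38;2;30;6;10m[48;2;27;5;9m🬂[38;2;30;6;10m[48;2;27;5;9m🬂[38;2;30;6;10m[48;2;27;5;9m🬂[38;2;30;6;10m[48;2;27;5;9m🬂[38;2;51;25;60m[48;2;27;6;13m🬁[38;2;83;41;97m[48;2;45;22;52m🬊[38;2;107;56;124m[48;2;69;34;80m🬊[38;2;91;45;106m[48;2;41;16;38m🬎[38;2;30;6;10m[48;2;27;5;9m🬂[38;2;30;6;10m[48;2;27;5;9m🬂[38;2;30;6;10m[48;2;27;5;9m🬂[38;2;30;6;10m[48;2;27;5;9m🬂[0m
[38;2;24;4;8m[48;2;21;3;7m🬎[38;2;24;4;8m[48;2;21;3;7m🬎[38;2;24;4;8m[48;2;21;3;7m🬎[38;2;24;4;8m[48;2;21;3;7m🬎[38;2;24;4;8m[48;2;21;3;7m🬎[38;2;26;12;30m[48;2;22;3;7m🬁[38;2;26;12;30m[48;2;22;3;7m🬂[38;2;24;4;8m[48;2;21;3;7m🬎[38;2;24;4;8m[48;2;21;3;7m🬎[38;2;24;4;8m[48;2;21;3;7m🬎[38;2;24;4;8m[48;2;21;3;7m🬎[38;2;24;4;8m[48;2;21;3;7m🬎[0m
[38;2;19;3;7m[48;2;16;2;6m🬂[38;2;19;3;7m[48;2;16;2;6m🬂[38;2;19;3;7m[48;2;16;2;6m🬂[38;2;19;3;7m[48;2;16;2;6m🬂[38;2;19;3;7m[48;2;16;2;6m🬂[38;2;19;3;7m[48;2;16;2;6m🬂[38;2;19;3;7m[48;2;16;2;6m🬂[38;2;19;3;7m[48;2;16;2;6m🬂[38;2;19;3;7m[48;2;16;2;6m🬂[38;2;19;3;7m[48;2;16;2;6m🬂[38;2;19;3;7m[48;2;16;2;6m🬂[38;2;19;3;7m[48;2;16;2;6m🬂[0m
</frame>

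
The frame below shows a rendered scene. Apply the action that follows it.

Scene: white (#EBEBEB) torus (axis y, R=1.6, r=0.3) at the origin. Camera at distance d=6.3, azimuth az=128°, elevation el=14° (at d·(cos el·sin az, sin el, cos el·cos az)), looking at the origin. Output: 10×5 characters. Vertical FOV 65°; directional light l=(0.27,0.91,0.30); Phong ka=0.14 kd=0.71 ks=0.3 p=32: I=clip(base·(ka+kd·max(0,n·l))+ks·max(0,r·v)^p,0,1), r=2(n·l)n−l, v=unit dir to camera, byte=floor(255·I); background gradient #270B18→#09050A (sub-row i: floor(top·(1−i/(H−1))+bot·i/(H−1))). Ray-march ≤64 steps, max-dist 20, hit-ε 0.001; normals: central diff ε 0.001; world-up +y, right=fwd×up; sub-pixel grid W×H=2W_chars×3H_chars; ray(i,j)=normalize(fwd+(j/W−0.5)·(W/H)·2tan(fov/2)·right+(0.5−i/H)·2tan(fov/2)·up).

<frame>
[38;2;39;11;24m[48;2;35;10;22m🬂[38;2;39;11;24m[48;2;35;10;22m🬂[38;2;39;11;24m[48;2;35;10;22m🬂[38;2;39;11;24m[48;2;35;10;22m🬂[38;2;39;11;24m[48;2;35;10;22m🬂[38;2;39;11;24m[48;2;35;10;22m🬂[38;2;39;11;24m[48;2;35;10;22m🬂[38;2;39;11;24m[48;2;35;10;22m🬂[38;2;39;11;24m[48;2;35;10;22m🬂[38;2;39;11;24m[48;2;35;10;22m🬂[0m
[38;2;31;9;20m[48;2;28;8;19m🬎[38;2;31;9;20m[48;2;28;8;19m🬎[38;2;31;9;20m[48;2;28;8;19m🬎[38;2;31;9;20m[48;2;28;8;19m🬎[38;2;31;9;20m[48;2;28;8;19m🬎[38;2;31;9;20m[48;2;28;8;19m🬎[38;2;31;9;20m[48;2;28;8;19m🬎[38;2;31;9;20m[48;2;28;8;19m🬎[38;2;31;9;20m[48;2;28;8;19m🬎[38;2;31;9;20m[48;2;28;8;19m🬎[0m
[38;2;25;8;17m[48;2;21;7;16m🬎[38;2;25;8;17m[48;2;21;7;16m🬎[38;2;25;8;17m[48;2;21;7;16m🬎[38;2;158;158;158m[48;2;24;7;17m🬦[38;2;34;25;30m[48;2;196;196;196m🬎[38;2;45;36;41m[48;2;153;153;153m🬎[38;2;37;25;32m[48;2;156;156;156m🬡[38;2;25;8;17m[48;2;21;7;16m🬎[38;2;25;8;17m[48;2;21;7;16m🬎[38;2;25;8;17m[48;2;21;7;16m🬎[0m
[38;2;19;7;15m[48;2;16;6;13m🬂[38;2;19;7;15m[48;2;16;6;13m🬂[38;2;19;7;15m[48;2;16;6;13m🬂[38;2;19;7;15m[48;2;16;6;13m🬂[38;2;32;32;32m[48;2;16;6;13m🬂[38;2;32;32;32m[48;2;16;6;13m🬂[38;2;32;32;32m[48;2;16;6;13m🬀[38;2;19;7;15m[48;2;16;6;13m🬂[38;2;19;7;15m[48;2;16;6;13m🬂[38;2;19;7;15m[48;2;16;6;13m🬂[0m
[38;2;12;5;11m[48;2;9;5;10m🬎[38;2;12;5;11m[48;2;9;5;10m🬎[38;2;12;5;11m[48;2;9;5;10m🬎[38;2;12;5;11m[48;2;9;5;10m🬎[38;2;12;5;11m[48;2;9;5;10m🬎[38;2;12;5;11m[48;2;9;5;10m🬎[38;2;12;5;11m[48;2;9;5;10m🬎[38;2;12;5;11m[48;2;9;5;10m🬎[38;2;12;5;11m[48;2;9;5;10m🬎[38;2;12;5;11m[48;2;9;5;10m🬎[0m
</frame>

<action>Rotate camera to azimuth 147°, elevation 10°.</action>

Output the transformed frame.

<frame>
[38;2;39;11;24m[48;2;35;10;22m🬂[38;2;39;11;24m[48;2;35;10;22m🬂[38;2;39;11;24m[48;2;35;10;22m🬂[38;2;39;11;24m[48;2;35;10;22m🬂[38;2;39;11;24m[48;2;35;10;22m🬂[38;2;39;11;24m[48;2;35;10;22m🬂[38;2;39;11;24m[48;2;35;10;22m🬂[38;2;39;11;24m[48;2;35;10;22m🬂[38;2;39;11;24m[48;2;35;10;22m🬂[38;2;39;11;24m[48;2;35;10;22m🬂[0m
[38;2;31;9;20m[48;2;28;8;19m🬎[38;2;31;9;20m[48;2;28;8;19m🬎[38;2;31;9;20m[48;2;28;8;19m🬎[38;2;31;9;20m[48;2;28;8;19m🬎[38;2;31;9;20m[48;2;28;8;19m🬎[38;2;31;9;20m[48;2;28;8;19m🬎[38;2;31;9;20m[48;2;28;8;19m🬎[38;2;31;9;20m[48;2;28;8;19m🬎[38;2;31;9;20m[48;2;28;8;19m🬎[38;2;31;9;20m[48;2;28;8;19m🬎[0m
[38;2;25;8;17m[48;2;21;7;16m🬎[38;2;25;8;17m[48;2;21;7;16m🬎[38;2;25;8;17m[48;2;21;7;16m🬎[38;2;173;173;173m[48;2;36;22;30m🬇[38;2;33;21;28m[48;2;87;87;87m🬊[38;2;26;8;18m[48;2;81;81;81m🬂[38;2;32;23;28m[48;2;177;177;177m🬰[38;2;25;8;17m[48;2;21;7;16m🬎[38;2;25;8;17m[48;2;21;7;16m🬎[38;2;25;8;17m[48;2;21;7;16m🬎[0m
[38;2;19;7;15m[48;2;16;6;13m🬂[38;2;19;7;15m[48;2;16;6;13m🬂[38;2;19;7;15m[48;2;16;6;13m🬂[38;2;19;7;15m[48;2;16;6;13m🬂[38;2;19;7;15m[48;2;16;6;13m🬂[38;2;19;7;15m[48;2;16;6;13m🬂[38;2;19;7;15m[48;2;16;6;13m🬂[38;2;19;7;15m[48;2;16;6;13m🬂[38;2;19;7;15m[48;2;16;6;13m🬂[38;2;19;7;15m[48;2;16;6;13m🬂[0m
[38;2;12;5;11m[48;2;9;5;10m🬎[38;2;12;5;11m[48;2;9;5;10m🬎[38;2;12;5;11m[48;2;9;5;10m🬎[38;2;12;5;11m[48;2;9;5;10m🬎[38;2;12;5;11m[48;2;9;5;10m🬎[38;2;12;5;11m[48;2;9;5;10m🬎[38;2;12;5;11m[48;2;9;5;10m🬎[38;2;12;5;11m[48;2;9;5;10m🬎[38;2;12;5;11m[48;2;9;5;10m🬎[38;2;12;5;11m[48;2;9;5;10m🬎[0m
</frame>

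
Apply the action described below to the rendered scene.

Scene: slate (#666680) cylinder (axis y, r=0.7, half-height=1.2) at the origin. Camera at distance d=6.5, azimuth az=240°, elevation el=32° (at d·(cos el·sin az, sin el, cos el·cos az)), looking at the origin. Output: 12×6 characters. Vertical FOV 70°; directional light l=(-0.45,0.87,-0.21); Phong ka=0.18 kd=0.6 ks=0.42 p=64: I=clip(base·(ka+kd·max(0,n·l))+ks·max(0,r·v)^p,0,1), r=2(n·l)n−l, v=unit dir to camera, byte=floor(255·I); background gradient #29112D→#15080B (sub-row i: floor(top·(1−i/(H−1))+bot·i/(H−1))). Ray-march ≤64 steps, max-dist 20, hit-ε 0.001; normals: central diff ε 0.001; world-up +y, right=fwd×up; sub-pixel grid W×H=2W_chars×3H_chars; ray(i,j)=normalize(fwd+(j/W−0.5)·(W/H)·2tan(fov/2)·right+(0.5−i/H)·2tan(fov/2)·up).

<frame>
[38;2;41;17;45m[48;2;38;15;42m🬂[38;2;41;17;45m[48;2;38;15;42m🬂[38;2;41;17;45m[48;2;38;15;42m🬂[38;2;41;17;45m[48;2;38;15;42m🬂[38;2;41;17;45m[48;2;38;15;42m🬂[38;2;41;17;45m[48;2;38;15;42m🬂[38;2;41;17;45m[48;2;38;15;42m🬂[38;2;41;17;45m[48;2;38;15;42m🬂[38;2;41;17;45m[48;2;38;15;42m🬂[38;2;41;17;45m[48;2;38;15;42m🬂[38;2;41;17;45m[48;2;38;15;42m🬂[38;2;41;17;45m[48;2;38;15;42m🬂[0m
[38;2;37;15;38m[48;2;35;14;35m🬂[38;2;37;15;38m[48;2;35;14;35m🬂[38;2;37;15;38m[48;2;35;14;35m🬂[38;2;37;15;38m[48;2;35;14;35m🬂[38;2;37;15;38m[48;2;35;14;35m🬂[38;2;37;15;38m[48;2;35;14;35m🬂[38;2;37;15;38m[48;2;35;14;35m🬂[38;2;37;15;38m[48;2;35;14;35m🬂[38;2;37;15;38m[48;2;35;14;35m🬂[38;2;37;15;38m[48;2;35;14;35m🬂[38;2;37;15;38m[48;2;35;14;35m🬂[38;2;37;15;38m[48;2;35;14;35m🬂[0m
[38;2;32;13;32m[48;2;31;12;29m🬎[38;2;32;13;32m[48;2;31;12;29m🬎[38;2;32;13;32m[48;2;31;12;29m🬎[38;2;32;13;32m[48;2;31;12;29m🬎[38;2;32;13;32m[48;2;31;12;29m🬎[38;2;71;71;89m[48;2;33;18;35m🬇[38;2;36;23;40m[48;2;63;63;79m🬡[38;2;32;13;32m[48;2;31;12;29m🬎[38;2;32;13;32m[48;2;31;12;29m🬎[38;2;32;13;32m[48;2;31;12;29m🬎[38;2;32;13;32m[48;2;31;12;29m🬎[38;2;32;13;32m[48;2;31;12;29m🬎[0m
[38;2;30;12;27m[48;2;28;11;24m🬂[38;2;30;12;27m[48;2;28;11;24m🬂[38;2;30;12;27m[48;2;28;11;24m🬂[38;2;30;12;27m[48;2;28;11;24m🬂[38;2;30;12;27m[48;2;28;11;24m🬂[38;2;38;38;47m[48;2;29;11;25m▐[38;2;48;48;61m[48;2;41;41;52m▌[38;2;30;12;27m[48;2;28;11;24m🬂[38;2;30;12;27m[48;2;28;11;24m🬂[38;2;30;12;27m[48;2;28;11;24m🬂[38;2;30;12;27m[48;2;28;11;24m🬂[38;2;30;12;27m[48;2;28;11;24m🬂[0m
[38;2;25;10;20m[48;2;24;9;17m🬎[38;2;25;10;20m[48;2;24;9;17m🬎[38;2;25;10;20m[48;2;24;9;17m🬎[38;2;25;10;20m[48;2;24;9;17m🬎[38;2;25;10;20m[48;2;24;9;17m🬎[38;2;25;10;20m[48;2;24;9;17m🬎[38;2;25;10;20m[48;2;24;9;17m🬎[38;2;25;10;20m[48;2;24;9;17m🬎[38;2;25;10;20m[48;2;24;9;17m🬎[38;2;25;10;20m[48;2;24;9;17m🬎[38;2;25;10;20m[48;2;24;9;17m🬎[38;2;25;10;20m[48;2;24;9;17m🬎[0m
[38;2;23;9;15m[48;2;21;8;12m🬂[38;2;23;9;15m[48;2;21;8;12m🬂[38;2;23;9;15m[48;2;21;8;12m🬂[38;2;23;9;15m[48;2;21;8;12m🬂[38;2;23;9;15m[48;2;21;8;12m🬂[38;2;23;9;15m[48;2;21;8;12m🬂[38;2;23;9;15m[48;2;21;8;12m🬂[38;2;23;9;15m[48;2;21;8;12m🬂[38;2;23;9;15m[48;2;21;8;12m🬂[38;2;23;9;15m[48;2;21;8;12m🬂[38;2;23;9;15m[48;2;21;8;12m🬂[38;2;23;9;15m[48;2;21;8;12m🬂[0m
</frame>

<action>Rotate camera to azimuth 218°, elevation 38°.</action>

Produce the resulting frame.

<frame>
[38;2;41;17;45m[48;2;38;15;42m🬂[38;2;41;17;45m[48;2;38;15;42m🬂[38;2;41;17;45m[48;2;38;15;42m🬂[38;2;41;17;45m[48;2;38;15;42m🬂[38;2;41;17;45m[48;2;38;15;42m🬂[38;2;41;17;45m[48;2;38;15;42m🬂[38;2;41;17;45m[48;2;38;15;42m🬂[38;2;41;17;45m[48;2;38;15;42m🬂[38;2;41;17;45m[48;2;38;15;42m🬂[38;2;41;17;45m[48;2;38;15;42m🬂[38;2;41;17;45m[48;2;38;15;42m🬂[38;2;41;17;45m[48;2;38;15;42m🬂[0m
[38;2;37;15;38m[48;2;35;14;35m🬂[38;2;37;15;38m[48;2;35;14;35m🬂[38;2;37;15;38m[48;2;35;14;35m🬂[38;2;37;15;38m[48;2;35;14;35m🬂[38;2;37;15;38m[48;2;35;14;35m🬂[38;2;37;15;38m[48;2;35;14;35m🬂[38;2;37;15;38m[48;2;35;14;35m🬂[38;2;37;15;38m[48;2;35;14;35m🬂[38;2;37;15;38m[48;2;35;14;35m🬂[38;2;37;15;38m[48;2;35;14;35m🬂[38;2;37;15;38m[48;2;35;14;35m🬂[38;2;37;15;38m[48;2;35;14;35m🬂[0m
[38;2;32;13;32m[48;2;31;12;29m🬎[38;2;32;13;32m[48;2;31;12;29m🬎[38;2;32;13;32m[48;2;31;12;29m🬎[38;2;32;13;32m[48;2;31;12;29m🬎[38;2;32;13;32m[48;2;31;12;29m🬎[38;2;71;71;89m[48;2;32;16;33m🬇[38;2;37;23;41m[48;2;63;63;79m🬒[38;2;32;13;32m[48;2;31;12;29m🬎[38;2;32;13;32m[48;2;31;12;29m🬎[38;2;32;13;32m[48;2;31;12;29m🬎[38;2;32;13;32m[48;2;31;12;29m🬎[38;2;32;13;32m[48;2;31;12;29m🬎[0m
[38;2;30;12;27m[48;2;28;11;24m🬂[38;2;30;12;27m[48;2;28;11;24m🬂[38;2;30;12;27m[48;2;28;11;24m🬂[38;2;30;12;27m[48;2;28;11;24m🬂[38;2;30;12;27m[48;2;28;11;24m🬂[38;2;28;28;34m[48;2;29;11;25m▐[38;2;45;45;57m[48;2;47;47;59m🬲[38;2;30;12;27m[48;2;28;11;24m🬂[38;2;30;12;27m[48;2;28;11;24m🬂[38;2;30;12;27m[48;2;28;11;24m🬂[38;2;30;12;27m[48;2;28;11;24m🬂[38;2;30;12;27m[48;2;28;11;24m🬂[0m
[38;2;25;10;20m[48;2;24;9;17m🬎[38;2;25;10;20m[48;2;24;9;17m🬎[38;2;25;10;20m[48;2;24;9;17m🬎[38;2;25;10;20m[48;2;24;9;17m🬎[38;2;25;10;20m[48;2;24;9;17m🬎[38;2;25;10;20m[48;2;24;9;17m🬎[38;2;25;10;20m[48;2;24;9;17m🬎[38;2;25;10;20m[48;2;24;9;17m🬎[38;2;25;10;20m[48;2;24;9;17m🬎[38;2;25;10;20m[48;2;24;9;17m🬎[38;2;25;10;20m[48;2;24;9;17m🬎[38;2;25;10;20m[48;2;24;9;17m🬎[0m
[38;2;23;9;15m[48;2;21;8;12m🬂[38;2;23;9;15m[48;2;21;8;12m🬂[38;2;23;9;15m[48;2;21;8;12m🬂[38;2;23;9;15m[48;2;21;8;12m🬂[38;2;23;9;15m[48;2;21;8;12m🬂[38;2;23;9;15m[48;2;21;8;12m🬂[38;2;23;9;15m[48;2;21;8;12m🬂[38;2;23;9;15m[48;2;21;8;12m🬂[38;2;23;9;15m[48;2;21;8;12m🬂[38;2;23;9;15m[48;2;21;8;12m🬂[38;2;23;9;15m[48;2;21;8;12m🬂[38;2;23;9;15m[48;2;21;8;12m🬂[0m
</frame>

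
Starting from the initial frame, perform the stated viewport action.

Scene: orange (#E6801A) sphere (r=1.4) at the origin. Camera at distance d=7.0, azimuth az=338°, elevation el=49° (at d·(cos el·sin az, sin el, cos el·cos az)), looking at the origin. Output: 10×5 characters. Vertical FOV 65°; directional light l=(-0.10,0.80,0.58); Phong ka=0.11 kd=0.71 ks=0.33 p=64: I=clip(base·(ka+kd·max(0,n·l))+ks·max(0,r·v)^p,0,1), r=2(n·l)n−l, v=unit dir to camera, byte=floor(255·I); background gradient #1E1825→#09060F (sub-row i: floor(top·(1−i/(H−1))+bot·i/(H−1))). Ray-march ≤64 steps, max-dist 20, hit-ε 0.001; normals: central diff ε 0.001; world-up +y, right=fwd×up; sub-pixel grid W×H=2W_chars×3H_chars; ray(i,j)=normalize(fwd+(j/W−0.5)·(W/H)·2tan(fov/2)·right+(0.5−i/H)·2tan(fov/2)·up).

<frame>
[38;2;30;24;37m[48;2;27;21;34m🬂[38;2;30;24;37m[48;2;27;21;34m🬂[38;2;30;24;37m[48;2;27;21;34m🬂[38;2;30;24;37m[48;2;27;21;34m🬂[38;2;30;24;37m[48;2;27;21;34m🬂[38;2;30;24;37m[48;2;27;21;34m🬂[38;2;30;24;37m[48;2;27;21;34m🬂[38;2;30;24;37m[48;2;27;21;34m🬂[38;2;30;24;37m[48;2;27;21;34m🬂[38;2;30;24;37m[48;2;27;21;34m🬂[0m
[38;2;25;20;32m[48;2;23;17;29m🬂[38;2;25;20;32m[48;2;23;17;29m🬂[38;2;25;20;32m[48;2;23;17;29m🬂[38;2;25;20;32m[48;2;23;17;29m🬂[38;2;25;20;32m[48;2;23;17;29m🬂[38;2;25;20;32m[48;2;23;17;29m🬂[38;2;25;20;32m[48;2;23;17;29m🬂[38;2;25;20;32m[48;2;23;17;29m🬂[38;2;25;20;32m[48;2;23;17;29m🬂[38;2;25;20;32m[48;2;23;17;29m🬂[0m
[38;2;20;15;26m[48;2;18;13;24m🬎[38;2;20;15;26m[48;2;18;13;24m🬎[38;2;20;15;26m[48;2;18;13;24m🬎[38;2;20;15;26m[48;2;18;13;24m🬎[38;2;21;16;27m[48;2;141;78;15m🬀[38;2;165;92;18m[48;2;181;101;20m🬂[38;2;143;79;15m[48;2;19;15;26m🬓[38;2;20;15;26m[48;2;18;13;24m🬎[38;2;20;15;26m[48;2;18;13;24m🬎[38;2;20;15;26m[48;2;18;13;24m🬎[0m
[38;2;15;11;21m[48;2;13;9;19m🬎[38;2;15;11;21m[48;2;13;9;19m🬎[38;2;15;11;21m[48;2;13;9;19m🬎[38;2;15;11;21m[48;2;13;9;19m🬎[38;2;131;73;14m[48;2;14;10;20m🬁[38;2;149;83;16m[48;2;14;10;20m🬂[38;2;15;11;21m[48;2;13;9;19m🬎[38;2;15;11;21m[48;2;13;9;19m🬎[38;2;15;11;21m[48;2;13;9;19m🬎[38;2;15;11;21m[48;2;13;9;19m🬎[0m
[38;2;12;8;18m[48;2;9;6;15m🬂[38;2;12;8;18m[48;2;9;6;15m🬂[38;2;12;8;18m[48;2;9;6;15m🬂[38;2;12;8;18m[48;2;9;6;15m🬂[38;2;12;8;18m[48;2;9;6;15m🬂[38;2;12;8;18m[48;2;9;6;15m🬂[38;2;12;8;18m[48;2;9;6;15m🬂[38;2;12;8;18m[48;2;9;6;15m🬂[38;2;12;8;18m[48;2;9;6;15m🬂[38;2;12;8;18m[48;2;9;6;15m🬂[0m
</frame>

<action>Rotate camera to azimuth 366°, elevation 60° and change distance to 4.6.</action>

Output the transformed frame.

<frame>
[38;2;30;24;37m[48;2;27;21;34m🬂[38;2;30;24;37m[48;2;27;21;34m🬂[38;2;30;24;37m[48;2;27;21;34m🬂[38;2;30;24;37m[48;2;27;21;34m🬂[38;2;30;24;37m[48;2;27;21;34m🬂[38;2;30;24;37m[48;2;27;21;34m🬂[38;2;30;24;37m[48;2;27;21;34m🬂[38;2;30;24;37m[48;2;27;21;34m🬂[38;2;30;24;37m[48;2;27;21;34m🬂[38;2;30;24;37m[48;2;27;21;34m🬂[0m
[38;2;25;20;32m[48;2;23;17;29m🬂[38;2;25;20;32m[48;2;23;17;29m🬂[38;2;25;20;32m[48;2;23;17;29m🬂[38;2;25;20;32m[48;2;23;17;29m🬂[38;2;24;19;31m[48;2;132;73;14m🬆[38;2;46;29;24m[48;2;135;75;15m🬊[38;2;119;66;13m[48;2;24;18;30m🬏[38;2;25;20;32m[48;2;23;17;29m🬂[38;2;25;20;32m[48;2;23;17;29m🬂[38;2;25;20;32m[48;2;23;17;29m🬂[0m
[38;2;20;15;26m[48;2;18;13;24m🬎[38;2;20;15;26m[48;2;18;13;24m🬎[38;2;20;15;26m[48;2;18;13;24m🬎[38;2;19;14;25m[48;2;156;86;17m▌[38;2;171;95;18m[48;2;183;101;20m🬂[38;2;172;95;19m[48;2;190;108;26m🬨[38;2;122;67;13m[48;2;155;86;17m▐[38;2;20;15;26m[48;2;18;13;24m🬎[38;2;20;15;26m[48;2;18;13;24m🬎[38;2;20;15;26m[48;2;18;13;24m🬎[0m
[38;2;15;11;21m[48;2;13;9;19m🬎[38;2;15;11;21m[48;2;13;9;19m🬎[38;2;15;11;21m[48;2;13;9;19m🬎[38;2;153;85;17m[48;2;14;10;20m🬁[38;2;162;90;18m[48;2;13;9;19m🬬[38;2;170;94;19m[48;2;123;68;13m🬎[38;2;136;75;15m[48;2;13;9;19m🬆[38;2;15;11;21m[48;2;13;9;19m🬎[38;2;15;11;21m[48;2;13;9;19m🬎[38;2;15;11;21m[48;2;13;9;19m🬎[0m
[38;2;12;8;18m[48;2;9;6;15m🬂[38;2;12;8;18m[48;2;9;6;15m🬂[38;2;12;8;18m[48;2;9;6;15m🬂[38;2;12;8;18m[48;2;9;6;15m🬂[38;2;12;8;18m[48;2;9;6;15m🬂[38;2;12;8;18m[48;2;9;6;15m🬂[38;2;12;8;18m[48;2;9;6;15m🬂[38;2;12;8;18m[48;2;9;6;15m🬂[38;2;12;8;18m[48;2;9;6;15m🬂[38;2;12;8;18m[48;2;9;6;15m🬂[0m
</frame>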